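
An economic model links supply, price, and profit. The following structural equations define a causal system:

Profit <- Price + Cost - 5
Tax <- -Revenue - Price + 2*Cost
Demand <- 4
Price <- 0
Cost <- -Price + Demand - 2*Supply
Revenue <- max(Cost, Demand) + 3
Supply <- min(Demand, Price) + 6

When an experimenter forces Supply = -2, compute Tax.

The intervention breaks the incoming arrows to Supply: Supply <- min(Demand, Price) + 6 no longer applies, and Supply = -2.
Cost = -Price + Demand - 2*Supply  [with Price=0, Demand=4, Supply=-2]  = 8
Revenue = max(Cost, Demand) + 3  [with Cost=8, Demand=4]  = 11
Tax = -Revenue - Price + 2*Cost  [with Revenue=11, Price=0, Cost=8]  = 5

5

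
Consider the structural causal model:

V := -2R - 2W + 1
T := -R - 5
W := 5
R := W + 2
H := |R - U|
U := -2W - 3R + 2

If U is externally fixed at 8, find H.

The intervention breaks the incoming arrows to U: U := -2W - 3R + 2 no longer applies, and U = 8.
R = W + 2  [with W=5]  = 7
H = |R - U|  [with R=7, U=8]  = 1

1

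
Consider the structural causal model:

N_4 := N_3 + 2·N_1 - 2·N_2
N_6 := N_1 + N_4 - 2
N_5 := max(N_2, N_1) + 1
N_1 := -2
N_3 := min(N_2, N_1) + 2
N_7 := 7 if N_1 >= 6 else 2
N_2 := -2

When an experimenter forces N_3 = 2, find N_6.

The intervention breaks the incoming arrows to N_3: N_3 := min(N_2, N_1) + 2 no longer applies, and N_3 = 2.
N_4 = N_3 + 2·N_1 - 2·N_2  [with N_3=2, N_1=-2, N_2=-2]  = 2
N_6 = N_1 + N_4 - 2  [with N_1=-2, N_4=2]  = -2

-2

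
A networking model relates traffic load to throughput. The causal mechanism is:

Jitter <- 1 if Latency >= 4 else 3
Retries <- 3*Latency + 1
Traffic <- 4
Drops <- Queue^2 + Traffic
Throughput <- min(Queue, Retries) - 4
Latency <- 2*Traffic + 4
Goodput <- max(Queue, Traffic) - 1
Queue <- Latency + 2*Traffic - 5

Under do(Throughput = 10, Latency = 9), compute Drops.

Under do(Throughput = 10, Latency = 9), each intervened variable's structural equation is replaced by its fixed value.
Queue = Latency + 2*Traffic - 5  [with Latency=9, Traffic=4]  = 12
Drops = Queue^2 + Traffic  [with Queue=12, Traffic=4]  = 148

148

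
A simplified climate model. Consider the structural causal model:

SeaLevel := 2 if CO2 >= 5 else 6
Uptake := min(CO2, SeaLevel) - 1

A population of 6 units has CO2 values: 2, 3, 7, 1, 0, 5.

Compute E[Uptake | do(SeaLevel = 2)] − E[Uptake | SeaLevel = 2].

do(SeaLevel=2) breaks SeaLevel's dependence on CO2. With SeaLevel=2 fixed, Uptake across the units is 1, 1, 1, 0, -1, 1, mean 0.5.
Conditioning on SeaLevel=2 selects the 2 unit(s) with CO2 ∈ {7, 5}. Their Uptake values: 1, 1. Mean = 1.
Difference = 0.5 − 1 = -0.5.

-0.5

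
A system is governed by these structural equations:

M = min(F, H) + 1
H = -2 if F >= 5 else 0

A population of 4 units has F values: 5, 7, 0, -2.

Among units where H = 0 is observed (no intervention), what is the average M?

0

Observing H=0 restricts to units where H's equation naturally yields 0: F ∈ {0, -2}. In that subpopulation M = 1, -1, mean 0.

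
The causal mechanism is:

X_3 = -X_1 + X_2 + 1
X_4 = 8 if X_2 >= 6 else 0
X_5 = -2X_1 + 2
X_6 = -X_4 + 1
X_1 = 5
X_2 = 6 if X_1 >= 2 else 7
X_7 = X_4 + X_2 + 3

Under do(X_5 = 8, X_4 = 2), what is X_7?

11

Setting X_5 = 8, X_4 = 2 by intervention discards those variables' equations.
X_2 = 6 if X_1 >= 2 else 7  [with X_1=5]  = 6
X_7 = X_4 + X_2 + 3  [with X_4=2, X_2=6]  = 11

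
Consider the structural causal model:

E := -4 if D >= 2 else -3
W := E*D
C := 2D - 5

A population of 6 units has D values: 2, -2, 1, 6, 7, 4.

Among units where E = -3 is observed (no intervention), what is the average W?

Observing E=-3 restricts to units where E's equation naturally yields -3: D ∈ {-2, 1}. In that subpopulation W = 6, -3, mean 1.5.

1.5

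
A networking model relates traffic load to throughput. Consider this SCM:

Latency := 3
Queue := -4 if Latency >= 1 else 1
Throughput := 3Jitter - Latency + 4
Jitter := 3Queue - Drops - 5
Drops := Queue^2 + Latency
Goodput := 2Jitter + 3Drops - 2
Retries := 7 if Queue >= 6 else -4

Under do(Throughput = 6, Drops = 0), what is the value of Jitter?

Under do(Throughput = 6, Drops = 0), each intervened variable's structural equation is replaced by its fixed value.
Queue = -4 if Latency >= 1 else 1  [with Latency=3]  = -4
Jitter = 3Queue - Drops - 5  [with Queue=-4, Drops=0]  = -17

-17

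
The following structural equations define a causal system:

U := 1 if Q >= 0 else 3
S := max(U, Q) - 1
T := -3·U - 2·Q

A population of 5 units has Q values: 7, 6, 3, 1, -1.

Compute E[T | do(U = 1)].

Every unit gets U=1 under the intervention. T values become -17, -15, -9, -5, -1; E[T|do(U=1)] = -9.4.

-9.4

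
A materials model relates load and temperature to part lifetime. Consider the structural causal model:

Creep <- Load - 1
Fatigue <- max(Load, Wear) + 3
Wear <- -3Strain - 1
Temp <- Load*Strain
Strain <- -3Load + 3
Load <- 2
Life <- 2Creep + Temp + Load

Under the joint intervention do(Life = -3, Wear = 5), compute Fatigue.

Setting Life = -3, Wear = 5 by intervention discards those variables' equations.
Fatigue = max(Load, Wear) + 3  [with Load=2, Wear=5]  = 8

8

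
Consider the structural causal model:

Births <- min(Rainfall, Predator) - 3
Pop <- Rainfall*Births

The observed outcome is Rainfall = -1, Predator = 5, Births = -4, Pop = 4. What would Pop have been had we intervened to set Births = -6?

6

The intervention breaks the incoming arrows to Births: Births <- min(Rainfall, Predator) - 3 no longer applies, and Births = -6.
Pop = Rainfall*Births  [with Rainfall=-1, Births=-6]  = 6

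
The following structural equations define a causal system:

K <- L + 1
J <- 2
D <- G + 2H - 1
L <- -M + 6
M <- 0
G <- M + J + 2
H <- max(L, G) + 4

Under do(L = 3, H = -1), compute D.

1

Setting L = 3, H = -1 by intervention discards those variables' equations.
G = M + J + 2  [with M=0, J=2]  = 4
D = G + 2H - 1  [with G=4, H=-1]  = 1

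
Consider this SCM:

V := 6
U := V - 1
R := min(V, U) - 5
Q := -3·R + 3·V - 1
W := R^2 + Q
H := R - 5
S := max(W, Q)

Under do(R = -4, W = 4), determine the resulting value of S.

29

Under do(R = -4, W = 4), each intervened variable's structural equation is replaced by its fixed value.
Q = -3·R + 3·V - 1  [with R=-4, V=6]  = 29
S = max(W, Q)  [with W=4, Q=29]  = 29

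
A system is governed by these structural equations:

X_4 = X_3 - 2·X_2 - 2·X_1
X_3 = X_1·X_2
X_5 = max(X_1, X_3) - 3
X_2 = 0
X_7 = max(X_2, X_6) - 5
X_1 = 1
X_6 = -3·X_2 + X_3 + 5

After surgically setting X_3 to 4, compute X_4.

2

The intervention breaks the incoming arrows to X_3: X_3 = X_1·X_2 no longer applies, and X_3 = 4.
X_4 = X_3 - 2·X_2 - 2·X_1  [with X_3=4, X_2=0, X_1=1]  = 2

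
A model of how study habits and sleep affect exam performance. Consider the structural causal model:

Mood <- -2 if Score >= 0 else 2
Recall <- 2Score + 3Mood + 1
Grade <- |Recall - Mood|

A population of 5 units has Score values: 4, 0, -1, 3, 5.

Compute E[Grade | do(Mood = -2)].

4.6

Every unit gets Mood=-2 under the intervention. Grade values become 5, 3, 5, 3, 7; E[Grade|do(Mood=-2)] = 4.6.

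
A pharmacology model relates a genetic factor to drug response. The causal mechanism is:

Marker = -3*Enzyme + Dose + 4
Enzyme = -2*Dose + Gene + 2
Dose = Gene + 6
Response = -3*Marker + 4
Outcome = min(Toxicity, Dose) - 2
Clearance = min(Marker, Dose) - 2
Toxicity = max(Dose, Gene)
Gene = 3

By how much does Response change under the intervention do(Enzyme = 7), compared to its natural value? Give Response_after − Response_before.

do(Enzyme=7) replaces the equation Enzyme = -2*Dose + Gene + 2 with the constant Enzyme = 7.
Dose = Gene + 6  [with Gene=3]  = 9
Marker = -3*Enzyme + Dose + 4  [with Enzyme=7, Dose=9]  = -8
Response = -3*Marker + 4  [with Marker=-8]  = 28
Without intervention: Dose = Gene + 6  [with Gene=3]  = 9; Enzyme = -2*Dose + Gene + 2  [with Dose=9, Gene=3]  = -13; Marker = -3*Enzyme + Dose + 4  [with Enzyme=-13, Dose=9]  = 52; Response = -3*Marker + 4  [with Marker=52]  = -152.
Change = 28 − (-152) = 180.

180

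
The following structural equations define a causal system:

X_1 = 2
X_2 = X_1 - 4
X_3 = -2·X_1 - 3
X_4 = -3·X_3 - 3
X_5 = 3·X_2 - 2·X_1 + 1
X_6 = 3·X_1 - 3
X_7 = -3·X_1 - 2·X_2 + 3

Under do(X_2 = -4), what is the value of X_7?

5

Under do(X_2=-4), the mechanism X_2 = X_1 - 4 is discarded; X_2 is fixed at -4.
X_7 = -3·X_1 - 2·X_2 + 3  [with X_1=2, X_2=-4]  = 5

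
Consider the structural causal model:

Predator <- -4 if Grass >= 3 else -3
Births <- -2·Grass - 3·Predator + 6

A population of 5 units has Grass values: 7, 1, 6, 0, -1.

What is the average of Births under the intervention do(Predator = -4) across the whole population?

Every unit gets Predator=-4 under the intervention. Births values become 4, 16, 6, 18, 20; E[Births|do(Predator=-4)] = 12.8.

12.8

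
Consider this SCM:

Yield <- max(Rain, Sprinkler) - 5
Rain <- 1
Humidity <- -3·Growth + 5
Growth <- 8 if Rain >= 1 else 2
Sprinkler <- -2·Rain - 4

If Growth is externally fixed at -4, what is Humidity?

17

The intervention breaks the incoming arrows to Growth: Growth <- 8 if Rain >= 1 else 2 no longer applies, and Growth = -4.
Humidity = -3·Growth + 5  [with Growth=-4]  = 17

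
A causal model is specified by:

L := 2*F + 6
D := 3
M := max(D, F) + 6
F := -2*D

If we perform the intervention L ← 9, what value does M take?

The intervention breaks the incoming arrows to L: L := 2*F + 6 no longer applies, and L = 9.
M is not downstream of the intervention, so its value is determined by the original equations.
F = -2*D  [with D=3]  = -6
M = max(D, F) + 6  [with D=3, F=-6]  = 9

9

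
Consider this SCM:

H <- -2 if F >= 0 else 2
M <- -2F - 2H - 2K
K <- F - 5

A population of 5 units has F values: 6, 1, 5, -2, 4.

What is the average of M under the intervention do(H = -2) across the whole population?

Under do(H=-2), H's equation is replaced by H=-2 for every unit. Per-unit M: -10, 10, -6, 22, -2. Mean = 2.8.

2.8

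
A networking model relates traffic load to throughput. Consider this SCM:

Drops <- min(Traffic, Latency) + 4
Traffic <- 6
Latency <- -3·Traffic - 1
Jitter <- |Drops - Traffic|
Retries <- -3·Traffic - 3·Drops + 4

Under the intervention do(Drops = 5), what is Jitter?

1

do(Drops=5) replaces the equation Drops <- min(Traffic, Latency) + 4 with the constant Drops = 5.
Jitter = |Drops - Traffic|  [with Drops=5, Traffic=6]  = 1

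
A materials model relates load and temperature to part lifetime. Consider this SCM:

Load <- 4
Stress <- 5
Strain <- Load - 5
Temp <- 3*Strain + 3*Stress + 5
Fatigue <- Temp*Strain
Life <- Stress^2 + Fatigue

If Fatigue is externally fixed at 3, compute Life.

28

The intervention breaks the incoming arrows to Fatigue: Fatigue <- Temp*Strain no longer applies, and Fatigue = 3.
Life = Stress^2 + Fatigue  [with Stress=5, Fatigue=3]  = 28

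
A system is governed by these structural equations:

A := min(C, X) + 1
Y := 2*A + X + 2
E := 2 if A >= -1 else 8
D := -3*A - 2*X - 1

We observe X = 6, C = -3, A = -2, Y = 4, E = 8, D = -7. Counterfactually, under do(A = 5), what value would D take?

-28

The intervention breaks the incoming arrows to A: A := min(C, X) + 1 no longer applies, and A = 5.
D = -3*A - 2*X - 1  [with A=5, X=6]  = -28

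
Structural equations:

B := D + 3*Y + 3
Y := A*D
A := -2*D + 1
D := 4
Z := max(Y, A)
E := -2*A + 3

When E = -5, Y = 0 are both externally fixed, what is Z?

Setting E = -5, Y = 0 by intervention discards those variables' equations.
A = -2*D + 1  [with D=4]  = -7
Z = max(Y, A)  [with Y=0, A=-7]  = 0

0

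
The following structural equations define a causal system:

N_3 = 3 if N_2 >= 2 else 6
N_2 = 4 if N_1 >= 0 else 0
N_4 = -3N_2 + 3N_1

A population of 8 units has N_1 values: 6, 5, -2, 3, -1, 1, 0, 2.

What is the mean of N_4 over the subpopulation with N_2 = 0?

Observing N_2=0 restricts to units where N_2's equation naturally yields 0: N_1 ∈ {-2, -1}. In that subpopulation N_4 = -6, -3, mean -4.5.

-4.5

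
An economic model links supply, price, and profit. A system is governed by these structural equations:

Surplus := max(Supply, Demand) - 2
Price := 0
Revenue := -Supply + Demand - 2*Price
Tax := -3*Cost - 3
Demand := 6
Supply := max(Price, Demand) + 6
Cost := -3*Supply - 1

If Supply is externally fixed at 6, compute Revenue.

0

do(Supply=6) replaces the equation Supply := max(Price, Demand) + 6 with the constant Supply = 6.
Revenue = -Supply + Demand - 2*Price  [with Supply=6, Demand=6, Price=0]  = 0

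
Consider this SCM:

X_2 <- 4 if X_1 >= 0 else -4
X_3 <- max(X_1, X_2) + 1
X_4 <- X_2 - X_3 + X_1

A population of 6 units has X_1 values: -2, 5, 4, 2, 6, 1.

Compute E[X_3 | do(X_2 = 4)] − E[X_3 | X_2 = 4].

do(X_2=4) breaks X_2's dependence on X_1. With X_2=4 fixed, X_3 across the units is 5, 6, 5, 5, 7, 5, mean 5.5.
E[X_3|X_2=4] averages over only the 5 units with X_2=4 (X_1 = 5, 4, 2, 6, 1): X_3 = 6, 5, 5, 7, 5, mean 5.6.
Difference = 5.5 − 5.6 = -0.1.

-0.1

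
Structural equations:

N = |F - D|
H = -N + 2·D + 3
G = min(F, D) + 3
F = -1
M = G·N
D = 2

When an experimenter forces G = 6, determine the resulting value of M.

do(G=6) replaces the equation G = min(F, D) + 3 with the constant G = 6.
N = |F - D|  [with F=-1, D=2]  = 3
M = G·N  [with G=6, N=3]  = 18

18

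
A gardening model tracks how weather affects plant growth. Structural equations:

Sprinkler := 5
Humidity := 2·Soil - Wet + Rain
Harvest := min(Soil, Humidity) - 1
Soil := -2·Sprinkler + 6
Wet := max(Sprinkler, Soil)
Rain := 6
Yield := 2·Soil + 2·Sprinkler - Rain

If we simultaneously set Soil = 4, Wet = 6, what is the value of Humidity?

8

Setting Soil = 4, Wet = 6 by intervention discards those variables' equations.
Humidity = 2·Soil - Wet + Rain  [with Soil=4, Wet=6, Rain=6]  = 8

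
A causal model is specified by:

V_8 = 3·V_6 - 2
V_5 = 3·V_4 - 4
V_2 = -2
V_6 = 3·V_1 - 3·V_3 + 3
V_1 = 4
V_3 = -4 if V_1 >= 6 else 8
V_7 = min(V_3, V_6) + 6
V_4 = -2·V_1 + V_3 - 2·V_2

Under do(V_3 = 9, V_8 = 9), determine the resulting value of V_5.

The joint intervention fixes V_3 = 9, V_8 = 9, removing each variable's own equation.
V_4 = -2·V_1 + V_3 - 2·V_2  [with V_1=4, V_3=9, V_2=-2]  = 5
V_5 = 3·V_4 - 4  [with V_4=5]  = 11

11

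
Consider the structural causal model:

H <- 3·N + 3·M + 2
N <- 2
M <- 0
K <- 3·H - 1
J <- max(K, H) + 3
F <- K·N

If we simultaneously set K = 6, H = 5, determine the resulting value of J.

9

The joint intervention fixes K = 6, H = 5, removing each variable's own equation.
J = max(K, H) + 3  [with K=6, H=5]  = 9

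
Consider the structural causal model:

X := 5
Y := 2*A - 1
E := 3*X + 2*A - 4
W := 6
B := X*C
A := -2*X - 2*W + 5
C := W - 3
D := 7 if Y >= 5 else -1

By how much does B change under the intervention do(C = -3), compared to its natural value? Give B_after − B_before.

do(C=-3) replaces the equation C := W - 3 with the constant C = -3.
B = X*C  [with X=5, C=-3]  = -15
Without intervention: C = W - 3  [with W=6]  = 3; B = X*C  [with X=5, C=3]  = 15.
Change = -15 − 15 = -30.

-30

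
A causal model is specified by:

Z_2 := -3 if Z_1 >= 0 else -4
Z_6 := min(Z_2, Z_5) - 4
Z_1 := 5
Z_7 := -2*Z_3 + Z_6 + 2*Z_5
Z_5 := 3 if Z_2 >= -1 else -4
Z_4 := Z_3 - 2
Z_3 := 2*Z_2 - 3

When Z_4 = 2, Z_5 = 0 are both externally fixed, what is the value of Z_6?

The joint intervention fixes Z_4 = 2, Z_5 = 0, removing each variable's own equation.
Z_2 = -3 if Z_1 >= 0 else -4  [with Z_1=5]  = -3
Z_6 = min(Z_2, Z_5) - 4  [with Z_2=-3, Z_5=0]  = -7

-7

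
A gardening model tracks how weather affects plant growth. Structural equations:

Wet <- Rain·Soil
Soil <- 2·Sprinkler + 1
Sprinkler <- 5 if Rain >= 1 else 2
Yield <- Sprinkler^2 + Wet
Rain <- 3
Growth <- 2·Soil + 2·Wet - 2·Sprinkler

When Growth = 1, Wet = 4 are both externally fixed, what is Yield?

Setting Growth = 1, Wet = 4 by intervention discards those variables' equations.
Sprinkler = 5 if Rain >= 1 else 2  [with Rain=3]  = 5
Yield = Sprinkler^2 + Wet  [with Sprinkler=5, Wet=4]  = 29

29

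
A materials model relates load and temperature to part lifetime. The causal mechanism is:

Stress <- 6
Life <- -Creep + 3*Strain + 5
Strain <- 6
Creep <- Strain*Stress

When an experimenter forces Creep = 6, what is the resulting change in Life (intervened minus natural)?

30

The intervention breaks the incoming arrows to Creep: Creep <- Strain*Stress no longer applies, and Creep = 6.
Life = -Creep + 3*Strain + 5  [with Creep=6, Strain=6]  = 17
Without intervention: Creep = Strain*Stress  [with Strain=6, Stress=6]  = 36; Life = -Creep + 3*Strain + 5  [with Creep=36, Strain=6]  = -13.
Change = 17 − (-13) = 30.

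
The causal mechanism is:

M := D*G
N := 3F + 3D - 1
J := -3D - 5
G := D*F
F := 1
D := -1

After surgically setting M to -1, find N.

do(M=-1) replaces the equation M := D*G with the constant M = -1.
Since N is not a descendant of the intervened variable, it is unaffected.
N = 3F + 3D - 1  [with F=1, D=-1]  = -1

-1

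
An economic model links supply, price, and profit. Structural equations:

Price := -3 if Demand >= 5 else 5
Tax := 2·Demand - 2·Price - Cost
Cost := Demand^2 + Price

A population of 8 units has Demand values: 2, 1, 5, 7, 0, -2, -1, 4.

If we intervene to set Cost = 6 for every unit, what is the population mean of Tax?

The intervention sets Cost=6 in all 8 units regardless of Demand. Recomputing Tax per unit gives -12, -14, 10, 14, -16, -20, -18, -8; average -8.

-8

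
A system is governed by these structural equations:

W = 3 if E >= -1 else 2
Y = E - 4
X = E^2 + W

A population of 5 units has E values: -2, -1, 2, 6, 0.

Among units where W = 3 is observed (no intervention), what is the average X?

13.25

E[X|W=3] averages over only the 4 units with W=3 (E = -1, 2, 6, 0): X = 4, 7, 39, 3, mean 13.25.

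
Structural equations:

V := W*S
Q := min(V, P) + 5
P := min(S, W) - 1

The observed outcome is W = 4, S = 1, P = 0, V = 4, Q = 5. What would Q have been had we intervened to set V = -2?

Intervening sets V = -2 and removes its equation (V := W*S).
P = min(S, W) - 1  [with S=1, W=4]  = 0
Q = min(V, P) + 5  [with V=-2, P=0]  = 3

3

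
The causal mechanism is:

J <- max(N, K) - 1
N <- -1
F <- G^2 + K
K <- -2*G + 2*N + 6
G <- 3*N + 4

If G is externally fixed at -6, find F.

52

do(G=-6) replaces the equation G <- 3*N + 4 with the constant G = -6.
K = -2*G + 2*N + 6  [with G=-6, N=-1]  = 16
F = G^2 + K  [with G=-6, K=16]  = 52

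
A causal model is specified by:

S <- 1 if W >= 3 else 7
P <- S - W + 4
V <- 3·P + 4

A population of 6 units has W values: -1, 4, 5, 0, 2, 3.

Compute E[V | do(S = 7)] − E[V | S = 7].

-5.5

do(S=7) breaks S's dependence on W. With S=7 fixed, V across the units is 40, 25, 22, 37, 31, 28, mean 30.5.
Conditioning on S=7 selects the 3 unit(s) with W ∈ {-1, 0, 2}. Their V values: 40, 37, 31. Mean = 36.
Difference = 30.5 − 36 = -5.5.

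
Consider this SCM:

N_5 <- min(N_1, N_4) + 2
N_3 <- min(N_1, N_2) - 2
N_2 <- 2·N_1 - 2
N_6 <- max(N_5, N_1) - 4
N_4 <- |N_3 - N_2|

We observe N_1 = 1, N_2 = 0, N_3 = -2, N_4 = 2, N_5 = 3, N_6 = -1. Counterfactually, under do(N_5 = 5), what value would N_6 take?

The intervention breaks the incoming arrows to N_5: N_5 <- min(N_1, N_4) + 2 no longer applies, and N_5 = 5.
N_6 = max(N_5, N_1) - 4  [with N_5=5, N_1=1]  = 1

1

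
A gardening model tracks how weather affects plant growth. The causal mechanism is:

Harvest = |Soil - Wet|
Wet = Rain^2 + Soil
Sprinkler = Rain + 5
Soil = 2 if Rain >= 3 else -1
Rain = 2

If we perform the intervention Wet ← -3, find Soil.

Under do(Wet=-3), the mechanism Wet = Rain^2 + Soil is discarded; Wet is fixed at -3.
Since Soil is not a descendant of the intervened variable, it is unaffected.
Soil = 2 if Rain >= 3 else -1  [with Rain=2]  = -1

-1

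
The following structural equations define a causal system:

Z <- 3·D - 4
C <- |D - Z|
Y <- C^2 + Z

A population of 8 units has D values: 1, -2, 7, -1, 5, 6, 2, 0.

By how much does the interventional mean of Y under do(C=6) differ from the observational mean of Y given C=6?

0.75

Every unit gets C=6 under the intervention. Y values become 35, 26, 53, 29, 47, 50, 38, 32; E[Y|do(C=6)] = 38.75.
Observing C=6 restricts to units where C's equation naturally yields 6: D ∈ {-1, 5}. In that subpopulation Y = 29, 47, mean 38.
Difference = 38.75 − 38 = 0.75.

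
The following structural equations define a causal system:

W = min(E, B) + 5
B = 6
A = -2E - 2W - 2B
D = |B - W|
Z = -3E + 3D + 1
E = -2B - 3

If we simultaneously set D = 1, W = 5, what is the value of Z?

The joint intervention fixes D = 1, W = 5, removing each variable's own equation.
E = -2B - 3  [with B=6]  = -15
Z = -3E + 3D + 1  [with E=-15, D=1]  = 49

49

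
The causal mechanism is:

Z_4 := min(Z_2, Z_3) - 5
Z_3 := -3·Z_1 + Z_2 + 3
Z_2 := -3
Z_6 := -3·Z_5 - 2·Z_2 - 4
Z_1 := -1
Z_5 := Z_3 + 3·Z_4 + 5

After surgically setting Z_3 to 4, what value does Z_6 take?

The intervention breaks the incoming arrows to Z_3: Z_3 := -3·Z_1 + Z_2 + 3 no longer applies, and Z_3 = 4.
Z_4 = min(Z_2, Z_3) - 5  [with Z_2=-3, Z_3=4]  = -8
Z_5 = Z_3 + 3·Z_4 + 5  [with Z_3=4, Z_4=-8]  = -15
Z_6 = -3·Z_5 - 2·Z_2 - 4  [with Z_5=-15, Z_2=-3]  = 47

47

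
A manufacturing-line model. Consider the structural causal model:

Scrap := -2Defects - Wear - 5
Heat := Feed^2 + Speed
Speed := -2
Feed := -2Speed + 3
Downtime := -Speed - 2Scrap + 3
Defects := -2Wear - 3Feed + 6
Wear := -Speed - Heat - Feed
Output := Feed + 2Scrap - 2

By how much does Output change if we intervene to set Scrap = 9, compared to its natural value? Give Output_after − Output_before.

280

Intervening sets Scrap = 9 and removes its equation (Scrap := -2Defects - Wear - 5).
Feed = -2Speed + 3  [with Speed=-2]  = 7
Output = Feed + 2Scrap - 2  [with Feed=7, Scrap=9]  = 23
Without intervention: Feed = -2Speed + 3  [with Speed=-2]  = 7; Heat = Feed^2 + Speed  [with Feed=7, Speed=-2]  = 47; Wear = -Speed - Heat - Feed  [with Speed=-2, Heat=47, Feed=7]  = -52; Defects = -2Wear - 3Feed + 6  [with Wear=-52, Feed=7]  = 89; Scrap = -2Defects - Wear - 5  [with Defects=89, Wear=-52]  = -131; Output = Feed + 2Scrap - 2  [with Feed=7, Scrap=-131]  = -257.
Change = 23 − (-257) = 280.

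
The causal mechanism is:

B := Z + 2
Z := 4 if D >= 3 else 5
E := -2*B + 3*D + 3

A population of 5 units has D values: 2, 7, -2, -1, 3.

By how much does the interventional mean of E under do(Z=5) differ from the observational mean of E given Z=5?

6.4

The intervention sets Z=5 in all 5 units regardless of D. Recomputing E per unit gives -5, 10, -17, -14, -2; average -5.6.
Observing Z=5 restricts to units where Z's equation naturally yields 5: D ∈ {2, -2, -1}. In that subpopulation E = -5, -17, -14, mean -12.
Difference = -5.6 − (-12) = 6.4.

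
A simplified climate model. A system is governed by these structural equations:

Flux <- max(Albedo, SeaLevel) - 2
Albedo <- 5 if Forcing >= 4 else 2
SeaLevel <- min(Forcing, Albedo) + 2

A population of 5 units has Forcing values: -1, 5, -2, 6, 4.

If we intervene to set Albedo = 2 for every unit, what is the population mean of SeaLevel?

Every unit gets Albedo=2 under the intervention. SeaLevel values become 1, 4, 0, 4, 4; E[SeaLevel|do(Albedo=2)] = 2.6.

2.6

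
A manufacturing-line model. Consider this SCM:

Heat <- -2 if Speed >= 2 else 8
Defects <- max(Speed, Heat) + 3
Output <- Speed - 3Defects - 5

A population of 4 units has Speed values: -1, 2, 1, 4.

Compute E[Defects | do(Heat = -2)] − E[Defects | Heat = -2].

-1.5

Under do(Heat=-2), Heat's equation is replaced by Heat=-2 for every unit. Per-unit Defects: 2, 5, 4, 7. Mean = 4.5.
Conditioning on Heat=-2 selects the 2 unit(s) with Speed ∈ {2, 4}. Their Defects values: 5, 7. Mean = 6.
Difference = 4.5 − 6 = -1.5.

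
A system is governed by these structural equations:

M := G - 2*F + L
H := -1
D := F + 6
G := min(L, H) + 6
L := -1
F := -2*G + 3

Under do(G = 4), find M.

do(G=4) replaces the equation G := min(L, H) + 6 with the constant G = 4.
F = -2*G + 3  [with G=4]  = -5
M = G - 2*F + L  [with G=4, F=-5, L=-1]  = 13

13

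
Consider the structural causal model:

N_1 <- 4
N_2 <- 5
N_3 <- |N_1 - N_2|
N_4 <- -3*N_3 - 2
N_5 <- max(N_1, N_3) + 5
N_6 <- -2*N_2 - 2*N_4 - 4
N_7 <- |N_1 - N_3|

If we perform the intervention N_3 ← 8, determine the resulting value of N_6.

38

The intervention breaks the incoming arrows to N_3: N_3 <- |N_1 - N_2| no longer applies, and N_3 = 8.
N_4 = -3*N_3 - 2  [with N_3=8]  = -26
N_6 = -2*N_2 - 2*N_4 - 4  [with N_2=5, N_4=-26]  = 38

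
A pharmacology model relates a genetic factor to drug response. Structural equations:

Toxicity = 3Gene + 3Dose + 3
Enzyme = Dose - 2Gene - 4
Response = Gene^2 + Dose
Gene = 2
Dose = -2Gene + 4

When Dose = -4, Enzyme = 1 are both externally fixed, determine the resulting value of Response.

0

Setting Dose = -4, Enzyme = 1 by intervention discards those variables' equations.
Response = Gene^2 + Dose  [with Gene=2, Dose=-4]  = 0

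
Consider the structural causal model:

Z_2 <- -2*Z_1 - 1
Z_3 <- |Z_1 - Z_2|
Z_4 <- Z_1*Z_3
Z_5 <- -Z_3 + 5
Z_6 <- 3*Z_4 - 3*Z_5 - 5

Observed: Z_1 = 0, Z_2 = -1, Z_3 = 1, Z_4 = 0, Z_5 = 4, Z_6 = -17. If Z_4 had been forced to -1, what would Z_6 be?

-20

Under do(Z_4=-1), the mechanism Z_4 <- Z_1*Z_3 is discarded; Z_4 is fixed at -1.
Z_2 = -2*Z_1 - 1  [with Z_1=0]  = -1
Z_3 = |Z_1 - Z_2|  [with Z_1=0, Z_2=-1]  = 1
Z_5 = -Z_3 + 5  [with Z_3=1]  = 4
Z_6 = 3*Z_4 - 3*Z_5 - 5  [with Z_4=-1, Z_5=4]  = -20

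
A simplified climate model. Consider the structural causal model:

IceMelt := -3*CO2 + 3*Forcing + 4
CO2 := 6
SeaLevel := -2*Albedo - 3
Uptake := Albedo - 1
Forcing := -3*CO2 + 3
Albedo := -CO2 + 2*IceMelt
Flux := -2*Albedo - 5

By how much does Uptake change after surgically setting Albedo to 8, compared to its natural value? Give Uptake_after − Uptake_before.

132

The intervention breaks the incoming arrows to Albedo: Albedo := -CO2 + 2*IceMelt no longer applies, and Albedo = 8.
Uptake = Albedo - 1  [with Albedo=8]  = 7
Without intervention: Forcing = -3*CO2 + 3  [with CO2=6]  = -15; IceMelt = -3*CO2 + 3*Forcing + 4  [with CO2=6, Forcing=-15]  = -59; Albedo = -CO2 + 2*IceMelt  [with CO2=6, IceMelt=-59]  = -124; Uptake = Albedo - 1  [with Albedo=-124]  = -125.
Change = 7 − (-125) = 132.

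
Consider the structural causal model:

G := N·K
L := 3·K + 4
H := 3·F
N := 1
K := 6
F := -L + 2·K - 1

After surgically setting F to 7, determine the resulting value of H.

21

The intervention breaks the incoming arrows to F: F := -L + 2·K - 1 no longer applies, and F = 7.
H = 3·F  [with F=7]  = 21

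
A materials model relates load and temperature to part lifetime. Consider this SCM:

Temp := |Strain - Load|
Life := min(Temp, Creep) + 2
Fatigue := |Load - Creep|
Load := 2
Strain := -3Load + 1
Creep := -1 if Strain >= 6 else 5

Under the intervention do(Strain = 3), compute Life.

3

Under do(Strain=3), the mechanism Strain := -3Load + 1 is discarded; Strain is fixed at 3.
Temp = |Strain - Load|  [with Strain=3, Load=2]  = 1
Creep = -1 if Strain >= 6 else 5  [with Strain=3]  = 5
Life = min(Temp, Creep) + 2  [with Temp=1, Creep=5]  = 3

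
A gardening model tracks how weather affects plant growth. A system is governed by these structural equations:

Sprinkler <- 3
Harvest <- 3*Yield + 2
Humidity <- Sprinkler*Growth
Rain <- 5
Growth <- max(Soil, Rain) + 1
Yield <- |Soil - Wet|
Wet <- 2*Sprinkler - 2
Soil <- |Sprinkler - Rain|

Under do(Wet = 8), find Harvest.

20

do(Wet=8) replaces the equation Wet <- 2*Sprinkler - 2 with the constant Wet = 8.
Soil = |Sprinkler - Rain|  [with Sprinkler=3, Rain=5]  = 2
Yield = |Soil - Wet|  [with Soil=2, Wet=8]  = 6
Harvest = 3*Yield + 2  [with Yield=6]  = 20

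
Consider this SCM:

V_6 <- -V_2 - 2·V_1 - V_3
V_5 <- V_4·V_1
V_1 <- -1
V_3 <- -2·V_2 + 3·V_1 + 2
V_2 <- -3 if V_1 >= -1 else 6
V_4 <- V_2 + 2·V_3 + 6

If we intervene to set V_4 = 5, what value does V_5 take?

Intervening sets V_4 = 5 and removes its equation (V_4 <- V_2 + 2·V_3 + 6).
V_5 = V_4·V_1  [with V_4=5, V_1=-1]  = -5

-5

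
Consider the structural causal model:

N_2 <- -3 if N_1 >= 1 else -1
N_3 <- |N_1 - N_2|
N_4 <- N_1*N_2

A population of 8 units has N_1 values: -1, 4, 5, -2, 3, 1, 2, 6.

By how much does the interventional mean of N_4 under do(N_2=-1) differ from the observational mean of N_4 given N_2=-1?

-3.75

do(N_2=-1) breaks N_2's dependence on N_1. With N_2=-1 fixed, N_4 across the units is 1, -4, -5, 2, -3, -1, -2, -6, mean -2.25.
E[N_4|N_2=-1] averages over only the 2 units with N_2=-1 (N_1 = -1, -2): N_4 = 1, 2, mean 1.5.
Difference = -2.25 − 1.5 = -3.75.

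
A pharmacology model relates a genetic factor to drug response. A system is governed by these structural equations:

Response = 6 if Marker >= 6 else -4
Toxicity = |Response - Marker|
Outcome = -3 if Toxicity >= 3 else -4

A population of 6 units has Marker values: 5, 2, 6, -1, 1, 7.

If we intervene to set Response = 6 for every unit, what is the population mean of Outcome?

The intervention sets Response=6 in all 6 units regardless of Marker. Recomputing Outcome per unit gives -4, -3, -4, -3, -3, -4; average -3.5.

-3.5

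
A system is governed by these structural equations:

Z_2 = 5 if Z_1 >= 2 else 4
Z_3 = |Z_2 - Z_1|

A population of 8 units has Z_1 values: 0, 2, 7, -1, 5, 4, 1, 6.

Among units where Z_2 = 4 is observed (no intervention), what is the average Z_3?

Conditioning on Z_2=4 selects the 3 unit(s) with Z_1 ∈ {0, -1, 1}. Their Z_3 values: 4, 5, 3. Mean = 4.

4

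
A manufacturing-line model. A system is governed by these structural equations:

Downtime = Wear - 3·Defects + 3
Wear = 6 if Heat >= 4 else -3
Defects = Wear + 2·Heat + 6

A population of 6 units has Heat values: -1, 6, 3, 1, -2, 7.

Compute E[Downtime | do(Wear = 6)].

Under do(Wear=6), Wear's equation is replaced by Wear=6 for every unit. Per-unit Downtime: -21, -63, -45, -33, -15, -69. Mean = -41.

-41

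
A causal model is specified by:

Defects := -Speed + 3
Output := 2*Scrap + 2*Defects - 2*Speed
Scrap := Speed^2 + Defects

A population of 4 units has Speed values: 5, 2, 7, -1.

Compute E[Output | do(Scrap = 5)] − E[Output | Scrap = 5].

-11

Every unit gets Scrap=5 under the intervention. Output values become -4, 8, -12, 20; E[Output|do(Scrap=5)] = 3.
Conditioning on Scrap=5 selects the 2 unit(s) with Speed ∈ {2, -1}. Their Output values: 8, 20. Mean = 14.
Difference = 3 − 14 = -11.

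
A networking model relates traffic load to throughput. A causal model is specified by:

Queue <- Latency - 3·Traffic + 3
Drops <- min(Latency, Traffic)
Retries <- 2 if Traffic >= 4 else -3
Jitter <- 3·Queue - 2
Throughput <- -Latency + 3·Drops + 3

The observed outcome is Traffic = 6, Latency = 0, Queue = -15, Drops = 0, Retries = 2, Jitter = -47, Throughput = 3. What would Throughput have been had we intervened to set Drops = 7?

The intervention breaks the incoming arrows to Drops: Drops <- min(Latency, Traffic) no longer applies, and Drops = 7.
Throughput = -Latency + 3·Drops + 3  [with Latency=0, Drops=7]  = 24

24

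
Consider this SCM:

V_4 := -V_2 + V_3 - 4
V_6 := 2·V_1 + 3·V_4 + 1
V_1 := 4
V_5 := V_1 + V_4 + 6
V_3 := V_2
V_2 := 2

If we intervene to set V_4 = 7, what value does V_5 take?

Intervening sets V_4 = 7 and removes its equation (V_4 := -V_2 + V_3 - 4).
V_5 = V_1 + V_4 + 6  [with V_1=4, V_4=7]  = 17

17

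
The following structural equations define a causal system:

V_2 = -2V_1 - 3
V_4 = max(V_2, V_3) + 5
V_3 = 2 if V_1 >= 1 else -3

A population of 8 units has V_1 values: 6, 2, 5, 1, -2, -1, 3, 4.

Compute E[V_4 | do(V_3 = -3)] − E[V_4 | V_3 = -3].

-2.25

Under do(V_3=-3), V_3's equation is replaced by V_3=-3 for every unit. Per-unit V_4: 2, 2, 2, 2, 6, 4, 2, 2. Mean = 2.75.
Observing V_3=-3 restricts to units where V_3's equation naturally yields -3: V_1 ∈ {-2, -1}. In that subpopulation V_4 = 6, 4, mean 5.
Difference = 2.75 − 5 = -2.25.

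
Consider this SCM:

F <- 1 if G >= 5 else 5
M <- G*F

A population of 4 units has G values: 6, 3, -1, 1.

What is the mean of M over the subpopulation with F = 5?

Observing F=5 restricts to units where F's equation naturally yields 5: G ∈ {3, -1, 1}. In that subpopulation M = 15, -5, 5, mean 5.

5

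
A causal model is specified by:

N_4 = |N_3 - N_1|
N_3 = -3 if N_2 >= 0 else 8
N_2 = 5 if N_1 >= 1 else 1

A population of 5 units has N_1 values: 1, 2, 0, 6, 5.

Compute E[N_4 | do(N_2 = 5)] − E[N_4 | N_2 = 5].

Every unit gets N_2=5 under the intervention. N_4 values become 4, 5, 3, 9, 8; E[N_4|do(N_2=5)] = 5.8.
Observing N_2=5 restricts to units where N_2's equation naturally yields 5: N_1 ∈ {1, 2, 6, 5}. In that subpopulation N_4 = 4, 5, 9, 8, mean 6.5.
Difference = 5.8 − 6.5 = -0.7.

-0.7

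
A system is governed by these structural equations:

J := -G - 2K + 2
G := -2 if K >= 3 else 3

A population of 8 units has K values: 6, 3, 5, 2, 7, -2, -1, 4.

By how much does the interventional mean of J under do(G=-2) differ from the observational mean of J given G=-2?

do(G=-2) breaks G's dependence on K. With G=-2 fixed, J across the units is -8, -2, -6, 0, -10, 8, 6, -4, mean -2.
E[J|G=-2] averages over only the 5 units with G=-2 (K = 6, 3, 5, 7, 4): J = -8, -2, -6, -10, -4, mean -6.
Difference = -2 − (-6) = 4.

4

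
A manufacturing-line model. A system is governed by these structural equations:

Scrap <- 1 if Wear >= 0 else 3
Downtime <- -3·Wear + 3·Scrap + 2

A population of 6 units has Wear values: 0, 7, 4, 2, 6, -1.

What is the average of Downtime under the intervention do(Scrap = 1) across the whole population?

-4

Under do(Scrap=1), Scrap's equation is replaced by Scrap=1 for every unit. Per-unit Downtime: 5, -16, -7, -1, -13, 8. Mean = -4.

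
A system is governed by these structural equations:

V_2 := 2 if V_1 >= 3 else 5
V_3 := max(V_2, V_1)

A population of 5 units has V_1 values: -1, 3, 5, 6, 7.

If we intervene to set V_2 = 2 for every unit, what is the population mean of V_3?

4.6

The intervention sets V_2=2 in all 5 units regardless of V_1. Recomputing V_3 per unit gives 2, 3, 5, 6, 7; average 4.6.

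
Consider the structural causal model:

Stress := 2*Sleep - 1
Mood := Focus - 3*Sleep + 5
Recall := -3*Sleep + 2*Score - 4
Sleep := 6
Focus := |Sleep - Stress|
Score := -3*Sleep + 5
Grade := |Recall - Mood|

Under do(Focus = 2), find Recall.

-48

The intervention breaks the incoming arrows to Focus: Focus := |Sleep - Stress| no longer applies, and Focus = 2.
No directed path runs from Focus to Recall, so Recall keeps its natural value.
Score = -3*Sleep + 5  [with Sleep=6]  = -13
Recall = -3*Sleep + 2*Score - 4  [with Sleep=6, Score=-13]  = -48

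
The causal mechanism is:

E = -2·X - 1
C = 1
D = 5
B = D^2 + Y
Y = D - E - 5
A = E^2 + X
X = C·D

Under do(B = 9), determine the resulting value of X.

Intervening sets B = 9 and removes its equation (B = D^2 + Y).
X is not downstream of the intervention, so its value is determined by the original equations.
X = C·D  [with C=1, D=5]  = 5

5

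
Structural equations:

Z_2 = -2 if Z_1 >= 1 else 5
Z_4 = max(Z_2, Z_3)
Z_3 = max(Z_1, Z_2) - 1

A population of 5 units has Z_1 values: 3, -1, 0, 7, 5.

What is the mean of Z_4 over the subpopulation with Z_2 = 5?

5

E[Z_4|Z_2=5] averages over only the 2 units with Z_2=5 (Z_1 = -1, 0): Z_4 = 5, 5, mean 5.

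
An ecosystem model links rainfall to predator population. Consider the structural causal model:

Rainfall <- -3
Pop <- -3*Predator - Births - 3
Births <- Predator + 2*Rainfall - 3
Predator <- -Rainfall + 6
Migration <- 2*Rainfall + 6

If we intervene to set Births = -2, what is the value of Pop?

-28

do(Births=-2) replaces the equation Births <- Predator + 2*Rainfall - 3 with the constant Births = -2.
Predator = -Rainfall + 6  [with Rainfall=-3]  = 9
Pop = -3*Predator - Births - 3  [with Predator=9, Births=-2]  = -28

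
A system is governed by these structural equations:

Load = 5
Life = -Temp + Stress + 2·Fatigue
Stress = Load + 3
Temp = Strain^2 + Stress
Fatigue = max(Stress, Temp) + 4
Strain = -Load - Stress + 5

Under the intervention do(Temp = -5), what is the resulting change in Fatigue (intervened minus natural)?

-64

Intervening sets Temp = -5 and removes its equation (Temp = Strain^2 + Stress).
Stress = Load + 3  [with Load=5]  = 8
Fatigue = max(Stress, Temp) + 4  [with Stress=8, Temp=-5]  = 12
Without intervention: Stress = Load + 3  [with Load=5]  = 8; Strain = -Load - Stress + 5  [with Load=5, Stress=8]  = -8; Temp = Strain^2 + Stress  [with Strain=-8, Stress=8]  = 72; Fatigue = max(Stress, Temp) + 4  [with Stress=8, Temp=72]  = 76.
Change = 12 − 76 = -64.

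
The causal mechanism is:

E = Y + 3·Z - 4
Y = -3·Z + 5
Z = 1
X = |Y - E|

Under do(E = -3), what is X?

The intervention breaks the incoming arrows to E: E = Y + 3·Z - 4 no longer applies, and E = -3.
Y = -3·Z + 5  [with Z=1]  = 2
X = |Y - E|  [with Y=2, E=-3]  = 5

5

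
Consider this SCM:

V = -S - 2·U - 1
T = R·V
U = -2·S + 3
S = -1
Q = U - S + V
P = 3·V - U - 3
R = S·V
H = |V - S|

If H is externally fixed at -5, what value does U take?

5

Under do(H=-5), the mechanism H = |V - S| is discarded; H is fixed at -5.
U is not downstream of the intervention, so its value is determined by the original equations.
U = -2·S + 3  [with S=-1]  = 5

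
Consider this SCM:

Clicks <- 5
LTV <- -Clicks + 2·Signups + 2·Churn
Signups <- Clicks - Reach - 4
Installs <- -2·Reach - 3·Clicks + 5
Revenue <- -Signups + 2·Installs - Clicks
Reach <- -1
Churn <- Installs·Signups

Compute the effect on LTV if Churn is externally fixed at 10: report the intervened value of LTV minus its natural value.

52

Under do(Churn=10), the mechanism Churn <- Installs·Signups is discarded; Churn is fixed at 10.
Signups = Clicks - Reach - 4  [with Clicks=5, Reach=-1]  = 2
LTV = -Clicks + 2·Signups + 2·Churn  [with Clicks=5, Signups=2, Churn=10]  = 19
Without intervention: Installs = -2·Reach - 3·Clicks + 5  [with Reach=-1, Clicks=5]  = -8; Signups = Clicks - Reach - 4  [with Clicks=5, Reach=-1]  = 2; Churn = Installs·Signups  [with Installs=-8, Signups=2]  = -16; LTV = -Clicks + 2·Signups + 2·Churn  [with Clicks=5, Signups=2, Churn=-16]  = -33.
Change = 19 − (-33) = 52.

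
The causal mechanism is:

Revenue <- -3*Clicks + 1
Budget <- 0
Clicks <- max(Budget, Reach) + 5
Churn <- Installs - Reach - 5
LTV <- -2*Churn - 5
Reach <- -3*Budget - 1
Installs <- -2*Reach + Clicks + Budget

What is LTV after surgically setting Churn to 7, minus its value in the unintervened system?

Under do(Churn=7), the mechanism Churn <- Installs - Reach - 5 is discarded; Churn is fixed at 7.
LTV = -2*Churn - 5  [with Churn=7]  = -19
Without intervention: Reach = -3*Budget - 1  [with Budget=0]  = -1; Clicks = max(Budget, Reach) + 5  [with Budget=0, Reach=-1]  = 5; Installs = -2*Reach + Clicks + Budget  [with Reach=-1, Clicks=5, Budget=0]  = 7; Churn = Installs - Reach - 5  [with Installs=7, Reach=-1]  = 3; LTV = -2*Churn - 5  [with Churn=3]  = -11.
Change = -19 − (-11) = -8.

-8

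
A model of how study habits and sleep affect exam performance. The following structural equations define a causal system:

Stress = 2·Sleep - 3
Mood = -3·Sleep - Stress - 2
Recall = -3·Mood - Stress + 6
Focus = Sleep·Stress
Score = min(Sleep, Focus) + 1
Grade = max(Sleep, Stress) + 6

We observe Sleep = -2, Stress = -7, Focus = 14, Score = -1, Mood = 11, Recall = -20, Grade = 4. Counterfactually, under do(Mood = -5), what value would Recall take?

28

The intervention breaks the incoming arrows to Mood: Mood = -3·Sleep - Stress - 2 no longer applies, and Mood = -5.
Stress = 2·Sleep - 3  [with Sleep=-2]  = -7
Recall = -3·Mood - Stress + 6  [with Mood=-5, Stress=-7]  = 28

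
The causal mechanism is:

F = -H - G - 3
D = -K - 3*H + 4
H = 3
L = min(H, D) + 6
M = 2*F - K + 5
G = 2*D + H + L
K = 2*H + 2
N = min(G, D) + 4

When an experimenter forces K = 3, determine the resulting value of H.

3

Under do(K=3), the mechanism K = 2*H + 2 is discarded; K is fixed at 3.
H is not downstream of the intervention, so its value is determined by the original equations.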